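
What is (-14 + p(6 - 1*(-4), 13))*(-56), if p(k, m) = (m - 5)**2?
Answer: -2800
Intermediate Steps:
p(k, m) = (-5 + m)**2
(-14 + p(6 - 1*(-4), 13))*(-56) = (-14 + (-5 + 13)**2)*(-56) = (-14 + 8**2)*(-56) = (-14 + 64)*(-56) = 50*(-56) = -2800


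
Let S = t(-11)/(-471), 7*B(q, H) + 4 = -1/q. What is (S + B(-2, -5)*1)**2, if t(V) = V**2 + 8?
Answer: 59049/98596 ≈ 0.59890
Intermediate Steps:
B(q, H) = -4/7 - 1/(7*q) (B(q, H) = -4/7 + (-1/q)/7 = -4/7 - 1/(7*q))
t(V) = 8 + V**2
S = -43/157 (S = (8 + (-11)**2)/(-471) = (8 + 121)*(-1/471) = 129*(-1/471) = -43/157 ≈ -0.27389)
(S + B(-2, -5)*1)**2 = (-43/157 + ((1/7)*(-1 - 4*(-2))/(-2))*1)**2 = (-43/157 + ((1/7)*(-1/2)*(-1 + 8))*1)**2 = (-43/157 + ((1/7)*(-1/2)*7)*1)**2 = (-43/157 - 1/2*1)**2 = (-43/157 - 1/2)**2 = (-243/314)**2 = 59049/98596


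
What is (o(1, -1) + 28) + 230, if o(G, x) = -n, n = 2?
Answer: 256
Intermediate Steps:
o(G, x) = -2 (o(G, x) = -1*2 = -2)
(o(1, -1) + 28) + 230 = (-2 + 28) + 230 = 26 + 230 = 256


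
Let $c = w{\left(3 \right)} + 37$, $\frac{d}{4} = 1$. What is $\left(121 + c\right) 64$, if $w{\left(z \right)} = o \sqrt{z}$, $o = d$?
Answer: $10112 + 256 \sqrt{3} \approx 10555.0$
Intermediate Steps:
$d = 4$ ($d = 4 \cdot 1 = 4$)
$o = 4$
$w{\left(z \right)} = 4 \sqrt{z}$
$c = 37 + 4 \sqrt{3}$ ($c = 4 \sqrt{3} + 37 = 37 + 4 \sqrt{3} \approx 43.928$)
$\left(121 + c\right) 64 = \left(121 + \left(37 + 4 \sqrt{3}\right)\right) 64 = \left(158 + 4 \sqrt{3}\right) 64 = 10112 + 256 \sqrt{3}$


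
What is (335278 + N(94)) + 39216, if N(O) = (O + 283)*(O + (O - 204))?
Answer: 368462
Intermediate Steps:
N(O) = (-204 + 2*O)*(283 + O) (N(O) = (283 + O)*(O + (-204 + O)) = (283 + O)*(-204 + 2*O) = (-204 + 2*O)*(283 + O))
(335278 + N(94)) + 39216 = (335278 + (-57732 + 2*94² + 362*94)) + 39216 = (335278 + (-57732 + 2*8836 + 34028)) + 39216 = (335278 + (-57732 + 17672 + 34028)) + 39216 = (335278 - 6032) + 39216 = 329246 + 39216 = 368462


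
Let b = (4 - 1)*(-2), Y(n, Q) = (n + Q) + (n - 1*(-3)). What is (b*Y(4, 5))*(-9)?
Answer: 864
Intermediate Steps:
Y(n, Q) = 3 + Q + 2*n (Y(n, Q) = (Q + n) + (n + 3) = (Q + n) + (3 + n) = 3 + Q + 2*n)
b = -6 (b = 3*(-2) = -6)
(b*Y(4, 5))*(-9) = -6*(3 + 5 + 2*4)*(-9) = -6*(3 + 5 + 8)*(-9) = -6*16*(-9) = -96*(-9) = 864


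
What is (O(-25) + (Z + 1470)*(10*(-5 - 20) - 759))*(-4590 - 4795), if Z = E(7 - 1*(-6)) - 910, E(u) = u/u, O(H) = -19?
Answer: 5312548180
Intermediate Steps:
E(u) = 1
Z = -909 (Z = 1 - 910 = -909)
(O(-25) + (Z + 1470)*(10*(-5 - 20) - 759))*(-4590 - 4795) = (-19 + (-909 + 1470)*(10*(-5 - 20) - 759))*(-4590 - 4795) = (-19 + 561*(10*(-25) - 759))*(-9385) = (-19 + 561*(-250 - 759))*(-9385) = (-19 + 561*(-1009))*(-9385) = (-19 - 566049)*(-9385) = -566068*(-9385) = 5312548180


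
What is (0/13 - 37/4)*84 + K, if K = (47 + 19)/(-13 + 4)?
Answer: -2353/3 ≈ -784.33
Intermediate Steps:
K = -22/3 (K = 66/(-9) = 66*(-⅑) = -22/3 ≈ -7.3333)
(0/13 - 37/4)*84 + K = (0/13 - 37/4)*84 - 22/3 = (0*(1/13) - 37*¼)*84 - 22/3 = (0 - 37/4)*84 - 22/3 = -37/4*84 - 22/3 = -777 - 22/3 = -2353/3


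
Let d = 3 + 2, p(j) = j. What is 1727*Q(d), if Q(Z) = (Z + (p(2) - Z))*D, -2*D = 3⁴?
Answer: -139887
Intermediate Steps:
D = -81/2 (D = -½*3⁴ = -½*81 = -81/2 ≈ -40.500)
d = 5
Q(Z) = -81 (Q(Z) = (Z + (2 - Z))*(-81/2) = 2*(-81/2) = -81)
1727*Q(d) = 1727*(-81) = -139887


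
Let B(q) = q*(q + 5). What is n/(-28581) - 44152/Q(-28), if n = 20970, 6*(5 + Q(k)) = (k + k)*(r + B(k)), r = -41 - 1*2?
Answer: 1144175742/160463261 ≈ 7.1305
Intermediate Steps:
r = -43 (r = -41 - 2 = -43)
B(q) = q*(5 + q)
Q(k) = -5 + k*(-43 + k*(5 + k))/3 (Q(k) = -5 + ((k + k)*(-43 + k*(5 + k)))/6 = -5 + ((2*k)*(-43 + k*(5 + k)))/6 = -5 + (2*k*(-43 + k*(5 + k)))/6 = -5 + k*(-43 + k*(5 + k))/3)
n/(-28581) - 44152/Q(-28) = 20970/(-28581) - 44152/(-5 - 43/3*(-28) + (⅓)*(-28)²*(5 - 28)) = 20970*(-1/28581) - 44152/(-5 + 1204/3 + (⅓)*784*(-23)) = -6990/9527 - 44152/(-5 + 1204/3 - 18032/3) = -6990/9527 - 44152/(-16843/3) = -6990/9527 - 44152*(-3/16843) = -6990/9527 + 132456/16843 = 1144175742/160463261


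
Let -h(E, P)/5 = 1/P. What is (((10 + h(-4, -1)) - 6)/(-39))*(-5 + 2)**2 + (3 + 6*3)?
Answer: 246/13 ≈ 18.923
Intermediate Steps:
h(E, P) = -5/P
(((10 + h(-4, -1)) - 6)/(-39))*(-5 + 2)**2 + (3 + 6*3) = (((10 - 5/(-1)) - 6)/(-39))*(-5 + 2)**2 + (3 + 6*3) = (((10 - 5*(-1)) - 6)*(-1/39))*(-3)**2 + (3 + 18) = (((10 + 5) - 6)*(-1/39))*9 + 21 = ((15 - 6)*(-1/39))*9 + 21 = (9*(-1/39))*9 + 21 = -3/13*9 + 21 = -27/13 + 21 = 246/13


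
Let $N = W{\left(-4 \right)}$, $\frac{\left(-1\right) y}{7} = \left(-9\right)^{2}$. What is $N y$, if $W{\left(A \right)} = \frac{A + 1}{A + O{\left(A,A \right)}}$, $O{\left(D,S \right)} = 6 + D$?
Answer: $- \frac{1701}{2} \approx -850.5$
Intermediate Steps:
$y = -567$ ($y = - 7 \left(-9\right)^{2} = \left(-7\right) 81 = -567$)
$W{\left(A \right)} = \frac{1 + A}{6 + 2 A}$ ($W{\left(A \right)} = \frac{A + 1}{A + \left(6 + A\right)} = \frac{1 + A}{6 + 2 A}$)
$N = \frac{3}{2}$ ($N = \frac{1 - 4}{2 \left(3 - 4\right)} = \frac{1}{2} \frac{1}{-1} \left(-3\right) = \frac{1}{2} \left(-1\right) \left(-3\right) = \frac{3}{2} \approx 1.5$)
$N y = \frac{3}{2} \left(-567\right) = - \frac{1701}{2}$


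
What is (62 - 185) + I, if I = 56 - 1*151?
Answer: -218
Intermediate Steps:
I = -95 (I = 56 - 151 = -95)
(62 - 185) + I = (62 - 185) - 95 = -123 - 95 = -218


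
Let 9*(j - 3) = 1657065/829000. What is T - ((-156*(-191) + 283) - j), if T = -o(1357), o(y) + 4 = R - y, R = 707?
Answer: -14634392329/497400 ≈ -29422.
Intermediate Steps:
o(y) = 703 - y (o(y) = -4 + (707 - y) = 703 - y)
j = 1602671/497400 (j = 3 + (1657065/829000)/9 = 3 + (1657065*(1/829000))/9 = 3 + (1/9)*(331413/165800) = 3 + 110471/497400 = 1602671/497400 ≈ 3.2221)
T = 654 (T = -(703 - 1*1357) = -(703 - 1357) = -1*(-654) = 654)
T - ((-156*(-191) + 283) - j) = 654 - ((-156*(-191) + 283) - 1*1602671/497400) = 654 - ((29796 + 283) - 1602671/497400) = 654 - (30079 - 1602671/497400) = 654 - 1*14959691929/497400 = 654 - 14959691929/497400 = -14634392329/497400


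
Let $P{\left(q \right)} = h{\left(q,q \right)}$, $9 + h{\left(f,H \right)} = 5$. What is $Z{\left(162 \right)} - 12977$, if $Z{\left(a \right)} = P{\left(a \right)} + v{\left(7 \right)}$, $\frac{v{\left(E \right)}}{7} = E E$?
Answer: $-12638$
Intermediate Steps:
$h{\left(f,H \right)} = -4$ ($h{\left(f,H \right)} = -9 + 5 = -4$)
$P{\left(q \right)} = -4$
$v{\left(E \right)} = 7 E^{2}$ ($v{\left(E \right)} = 7 E E = 7 E^{2}$)
$Z{\left(a \right)} = 339$ ($Z{\left(a \right)} = -4 + 7 \cdot 7^{2} = -4 + 7 \cdot 49 = -4 + 343 = 339$)
$Z{\left(162 \right)} - 12977 = 339 - 12977 = -12638$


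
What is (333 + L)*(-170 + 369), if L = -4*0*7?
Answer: 66267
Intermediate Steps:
L = 0 (L = 0*7 = 0)
(333 + L)*(-170 + 369) = (333 + 0)*(-170 + 369) = 333*199 = 66267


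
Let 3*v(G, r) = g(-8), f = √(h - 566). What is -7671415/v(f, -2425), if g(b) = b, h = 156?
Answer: 23014245/8 ≈ 2.8768e+6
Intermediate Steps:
f = I*√410 (f = √(156 - 566) = √(-410) = I*√410 ≈ 20.248*I)
v(G, r) = -8/3 (v(G, r) = (⅓)*(-8) = -8/3)
-7671415/v(f, -2425) = -7671415/(-8/3) = -7671415*(-3/8) = 23014245/8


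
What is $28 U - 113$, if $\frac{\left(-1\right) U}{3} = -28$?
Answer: $2239$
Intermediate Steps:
$U = 84$ ($U = \left(-3\right) \left(-28\right) = 84$)
$28 U - 113 = 28 \cdot 84 - 113 = 2352 - 113 = 2239$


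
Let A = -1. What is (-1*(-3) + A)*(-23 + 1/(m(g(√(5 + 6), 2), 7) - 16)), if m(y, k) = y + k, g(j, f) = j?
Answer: -1619/35 - √11/35 ≈ -46.352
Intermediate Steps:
m(y, k) = k + y
(-1*(-3) + A)*(-23 + 1/(m(g(√(5 + 6), 2), 7) - 16)) = (-1*(-3) - 1)*(-23 + 1/((7 + √(5 + 6)) - 16)) = (3 - 1)*(-23 + 1/((7 + √11) - 16)) = 2*(-23 + 1/(-9 + √11)) = -46 + 2/(-9 + √11)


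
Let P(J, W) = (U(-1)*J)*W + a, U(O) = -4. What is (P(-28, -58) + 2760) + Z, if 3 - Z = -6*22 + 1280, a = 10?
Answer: -4871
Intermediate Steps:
P(J, W) = 10 - 4*J*W (P(J, W) = (-4*J)*W + 10 = -4*J*W + 10 = 10 - 4*J*W)
Z = -1145 (Z = 3 - (-6*22 + 1280) = 3 - (-132 + 1280) = 3 - 1*1148 = 3 - 1148 = -1145)
(P(-28, -58) + 2760) + Z = ((10 - 4*(-28)*(-58)) + 2760) - 1145 = ((10 - 6496) + 2760) - 1145 = (-6486 + 2760) - 1145 = -3726 - 1145 = -4871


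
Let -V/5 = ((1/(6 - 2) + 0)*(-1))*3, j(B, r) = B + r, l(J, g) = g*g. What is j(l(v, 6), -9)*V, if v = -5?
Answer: 405/4 ≈ 101.25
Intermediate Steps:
l(J, g) = g**2
V = 15/4 (V = -5*(1/(6 - 2) + 0)*(-1)*3 = -5*(1/4 + 0)*(-1)*3 = -5*(1/4)*(-1)*3 = -(-5)*3/4 = -5*(-3/4) = 15/4 ≈ 3.7500)
j(l(v, 6), -9)*V = (6**2 - 9)*(15/4) = (36 - 9)*(15/4) = 27*(15/4) = 405/4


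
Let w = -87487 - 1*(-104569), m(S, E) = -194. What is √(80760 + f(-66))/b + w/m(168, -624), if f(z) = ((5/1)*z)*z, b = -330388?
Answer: -8541/97 - √25635/165194 ≈ -88.052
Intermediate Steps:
f(z) = 5*z² (f(z) = ((5*1)*z)*z = (5*z)*z = 5*z²)
w = 17082 (w = -87487 + 104569 = 17082)
√(80760 + f(-66))/b + w/m(168, -624) = √(80760 + 5*(-66)²)/(-330388) + 17082/(-194) = √(80760 + 5*4356)*(-1/330388) + 17082*(-1/194) = √(80760 + 21780)*(-1/330388) - 8541/97 = √102540*(-1/330388) - 8541/97 = (2*√25635)*(-1/330388) - 8541/97 = -√25635/165194 - 8541/97 = -8541/97 - √25635/165194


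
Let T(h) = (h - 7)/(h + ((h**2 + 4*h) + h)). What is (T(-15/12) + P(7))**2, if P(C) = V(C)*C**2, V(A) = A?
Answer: 1070402089/9025 ≈ 1.1860e+5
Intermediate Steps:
P(C) = C**3 (P(C) = C*C**2 = C**3)
T(h) = (-7 + h)/(h**2 + 6*h) (T(h) = (-7 + h)/(h + (h**2 + 5*h)) = (-7 + h)/(h**2 + 6*h))
(T(-15/12) + P(7))**2 = ((-7 - 15/12)/(((-15/12))*(6 - 15/12)) + 7**3)**2 = ((-7 - 15*1/12)/(((-15*1/12))*(6 - 15*1/12)) + 343)**2 = ((-7 - 5/4)/((-5/4)*(6 - 5/4)) + 343)**2 = (-4/5*(-33/4)/19/4 + 343)**2 = (-4/5*4/19*(-33/4) + 343)**2 = (132/95 + 343)**2 = (32717/95)**2 = 1070402089/9025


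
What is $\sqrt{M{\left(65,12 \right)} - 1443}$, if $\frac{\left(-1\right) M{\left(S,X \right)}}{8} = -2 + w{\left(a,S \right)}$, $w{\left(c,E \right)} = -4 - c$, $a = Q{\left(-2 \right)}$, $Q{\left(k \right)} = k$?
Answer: $i \sqrt{1411} \approx 37.563 i$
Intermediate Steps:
$a = -2$
$M{\left(S,X \right)} = 32$ ($M{\left(S,X \right)} = - 8 \left(-2 - 2\right) = \left(-8\right) \left(-4\right) = 32$)
$\sqrt{M{\left(65,12 \right)} - 1443} = \sqrt{32 - 1443} = \sqrt{-1411} = i \sqrt{1411}$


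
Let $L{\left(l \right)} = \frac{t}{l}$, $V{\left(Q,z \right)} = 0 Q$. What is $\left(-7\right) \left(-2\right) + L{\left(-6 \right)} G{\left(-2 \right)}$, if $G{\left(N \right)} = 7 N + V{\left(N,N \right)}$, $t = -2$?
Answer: $\frac{28}{3} \approx 9.3333$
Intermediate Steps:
$V{\left(Q,z \right)} = 0$
$G{\left(N \right)} = 7 N$ ($G{\left(N \right)} = 7 N + 0 = 7 N$)
$L{\left(l \right)} = - \frac{2}{l}$
$\left(-7\right) \left(-2\right) + L{\left(-6 \right)} G{\left(-2 \right)} = \left(-7\right) \left(-2\right) + - \frac{2}{-6} \cdot 7 \left(-2\right) = 14 + \left(-2\right) \left(- \frac{1}{6}\right) \left(-14\right) = 14 + \frac{1}{3} \left(-14\right) = 14 - \frac{14}{3} = \frac{28}{3}$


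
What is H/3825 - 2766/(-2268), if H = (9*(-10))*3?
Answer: 36917/32130 ≈ 1.1490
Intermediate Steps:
H = -270 (H = -90*3 = -270)
H/3825 - 2766/(-2268) = -270/3825 - 2766/(-2268) = -270*1/3825 - 2766*(-1/2268) = -6/85 + 461/378 = 36917/32130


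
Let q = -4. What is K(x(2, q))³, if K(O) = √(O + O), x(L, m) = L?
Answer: 8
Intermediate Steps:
K(O) = √2*√O (K(O) = √(2*O) = √2*√O)
K(x(2, q))³ = (√2*√2)³ = 2³ = 8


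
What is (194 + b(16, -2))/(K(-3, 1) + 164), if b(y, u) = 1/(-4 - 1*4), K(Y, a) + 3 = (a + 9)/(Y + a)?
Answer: 517/416 ≈ 1.2428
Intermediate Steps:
K(Y, a) = -3 + (9 + a)/(Y + a) (K(Y, a) = -3 + (a + 9)/(Y + a) = -3 + (9 + a)/(Y + a))
b(y, u) = -⅛ (b(y, u) = 1/(-4 - 4) = 1/(-8) = -⅛)
(194 + b(16, -2))/(K(-3, 1) + 164) = (194 - ⅛)/((9 - 3*(-3) - 2*1)/(-3 + 1) + 164) = 1551/(8*((9 + 9 - 2)/(-2) + 164)) = 1551/(8*(-½*16 + 164)) = 1551/(8*(-8 + 164)) = (1551/8)/156 = (1551/8)*(1/156) = 517/416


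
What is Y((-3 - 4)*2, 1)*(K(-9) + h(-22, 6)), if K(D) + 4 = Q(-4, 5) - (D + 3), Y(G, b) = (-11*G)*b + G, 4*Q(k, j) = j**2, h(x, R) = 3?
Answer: 1575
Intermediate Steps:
Q(k, j) = j**2/4
Y(G, b) = G - 11*G*b (Y(G, b) = -11*G*b + G = G - 11*G*b)
K(D) = -3/4 - D (K(D) = -4 + ((1/4)*5**2 - (D + 3)) = -4 + ((1/4)*25 - (3 + D)) = -4 + (25/4 + (-3 - D)) = -4 + (13/4 - D) = -3/4 - D)
Y((-3 - 4)*2, 1)*(K(-9) + h(-22, 6)) = (((-3 - 4)*2)*(1 - 11*1))*((-3/4 - 1*(-9)) + 3) = ((-7*2)*(1 - 11))*((-3/4 + 9) + 3) = (-14*(-10))*(33/4 + 3) = 140*(45/4) = 1575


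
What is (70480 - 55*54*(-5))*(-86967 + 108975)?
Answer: 1877942640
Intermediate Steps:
(70480 - 55*54*(-5))*(-86967 + 108975) = (70480 - 2970*(-5))*22008 = (70480 + 14850)*22008 = 85330*22008 = 1877942640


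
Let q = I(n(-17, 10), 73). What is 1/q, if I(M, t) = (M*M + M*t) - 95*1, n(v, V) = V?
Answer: 1/735 ≈ 0.0013605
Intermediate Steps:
I(M, t) = -95 + M**2 + M*t (I(M, t) = (M**2 + M*t) - 95 = -95 + M**2 + M*t)
q = 735 (q = -95 + 10**2 + 10*73 = -95 + 100 + 730 = 735)
1/q = 1/735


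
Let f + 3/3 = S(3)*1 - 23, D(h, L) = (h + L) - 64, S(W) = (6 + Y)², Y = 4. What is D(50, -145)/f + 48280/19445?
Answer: 115505/295564 ≈ 0.39080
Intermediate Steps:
S(W) = 100 (S(W) = (6 + 4)² = 10² = 100)
D(h, L) = -64 + L + h (D(h, L) = (L + h) - 64 = -64 + L + h)
f = 76 (f = -1 + (100*1 - 23) = -1 + (100 - 23) = -1 + 77 = 76)
D(50, -145)/f + 48280/19445 = (-64 - 145 + 50)/76 + 48280/19445 = -159*1/76 + 48280*(1/19445) = -159/76 + 9656/3889 = 115505/295564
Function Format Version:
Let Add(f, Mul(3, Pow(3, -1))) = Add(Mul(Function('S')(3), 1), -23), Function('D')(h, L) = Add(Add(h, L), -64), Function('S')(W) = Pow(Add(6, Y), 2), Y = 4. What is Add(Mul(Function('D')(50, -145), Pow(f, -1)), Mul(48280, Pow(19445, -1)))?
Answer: Rational(115505, 295564) ≈ 0.39080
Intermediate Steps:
Function('S')(W) = 100 (Function('S')(W) = Pow(Add(6, 4), 2) = Pow(10, 2) = 100)
Function('D')(h, L) = Add(-64, L, h) (Function('D')(h, L) = Add(Add(L, h), -64) = Add(-64, L, h))
f = 76 (f = Add(-1, Add(Mul(100, 1), -23)) = Add(-1, Add(100, -23)) = Add(-1, 77) = 76)
Add(Mul(Function('D')(50, -145), Pow(f, -1)), Mul(48280, Pow(19445, -1))) = Add(Mul(Add(-64, -145, 50), Pow(76, -1)), Mul(48280, Pow(19445, -1))) = Add(Mul(-159, Rational(1, 76)), Mul(48280, Rational(1, 19445))) = Add(Rational(-159, 76), Rational(9656, 3889)) = Rational(115505, 295564)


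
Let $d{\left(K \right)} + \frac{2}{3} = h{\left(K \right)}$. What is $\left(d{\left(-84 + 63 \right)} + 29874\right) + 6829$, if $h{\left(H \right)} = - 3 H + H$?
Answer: $\frac{110233}{3} \approx 36744.0$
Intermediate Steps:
$h{\left(H \right)} = - 2 H$
$d{\left(K \right)} = - \frac{2}{3} - 2 K$
$\left(d{\left(-84 + 63 \right)} + 29874\right) + 6829 = \left(\left(- \frac{2}{3} - 2 \left(-84 + 63\right)\right) + 29874\right) + 6829 = \left(\left(- \frac{2}{3} - -42\right) + 29874\right) + 6829 = \left(\left(- \frac{2}{3} + 42\right) + 29874\right) + 6829 = \left(\frac{124}{3} + 29874\right) + 6829 = \frac{89746}{3} + 6829 = \frac{110233}{3}$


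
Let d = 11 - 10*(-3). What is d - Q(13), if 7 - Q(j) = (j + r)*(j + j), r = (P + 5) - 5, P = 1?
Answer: 398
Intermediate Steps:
r = 1 (r = (1 + 5) - 5 = 6 - 5 = 1)
Q(j) = 7 - 2*j*(1 + j) (Q(j) = 7 - (j + 1)*(j + j) = 7 - (1 + j)*2*j = 7 - 2*j*(1 + j))
d = 41 (d = 11 + 30 = 41)
d - Q(13) = 41 - (7 - 2*13 - 2*13**2) = 41 - (7 - 26 - 2*169) = 41 - (7 - 26 - 338) = 41 - 1*(-357) = 41 + 357 = 398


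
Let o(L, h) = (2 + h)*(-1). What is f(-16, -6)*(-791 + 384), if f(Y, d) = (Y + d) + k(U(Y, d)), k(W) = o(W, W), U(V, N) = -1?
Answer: 9361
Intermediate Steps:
o(L, h) = -2 - h
k(W) = -2 - W
f(Y, d) = -1 + Y + d (f(Y, d) = (Y + d) + (-2 - 1*(-1)) = (Y + d) + (-2 + 1) = (Y + d) - 1 = -1 + Y + d)
f(-16, -6)*(-791 + 384) = (-1 - 16 - 6)*(-791 + 384) = -23*(-407) = 9361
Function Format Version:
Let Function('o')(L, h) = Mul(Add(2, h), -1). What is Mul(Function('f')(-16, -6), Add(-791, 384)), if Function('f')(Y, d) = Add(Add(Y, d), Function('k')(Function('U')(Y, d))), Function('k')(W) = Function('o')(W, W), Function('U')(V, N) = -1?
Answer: 9361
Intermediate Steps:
Function('o')(L, h) = Add(-2, Mul(-1, h))
Function('k')(W) = Add(-2, Mul(-1, W))
Function('f')(Y, d) = Add(-1, Y, d) (Function('f')(Y, d) = Add(Add(Y, d), Add(-2, Mul(-1, -1))) = Add(Add(Y, d), Add(-2, 1)) = Add(Add(Y, d), -1) = Add(-1, Y, d))
Mul(Function('f')(-16, -6), Add(-791, 384)) = Mul(Add(-1, -16, -6), Add(-791, 384)) = Mul(-23, -407) = 9361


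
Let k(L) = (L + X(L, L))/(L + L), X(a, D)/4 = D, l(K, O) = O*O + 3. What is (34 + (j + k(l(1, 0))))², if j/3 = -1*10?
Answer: 169/4 ≈ 42.250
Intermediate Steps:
l(K, O) = 3 + O² (l(K, O) = O² + 3 = 3 + O²)
X(a, D) = 4*D
k(L) = 5/2 (k(L) = (L + 4*L)/(L + L) = (5*L)/((2*L)) = (5*L)*(1/(2*L)) = 5/2)
j = -30 (j = 3*(-1*10) = 3*(-10) = -30)
(34 + (j + k(l(1, 0))))² = (34 + (-30 + 5/2))² = (34 - 55/2)² = (13/2)² = 169/4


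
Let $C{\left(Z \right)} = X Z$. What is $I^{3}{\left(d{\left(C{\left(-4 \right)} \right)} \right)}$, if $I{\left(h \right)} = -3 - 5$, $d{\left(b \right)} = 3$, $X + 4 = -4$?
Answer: $-512$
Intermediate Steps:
$X = -8$ ($X = -4 - 4 = -8$)
$C{\left(Z \right)} = - 8 Z$
$I{\left(h \right)} = -8$
$I^{3}{\left(d{\left(C{\left(-4 \right)} \right)} \right)} = \left(-8\right)^{3} = -512$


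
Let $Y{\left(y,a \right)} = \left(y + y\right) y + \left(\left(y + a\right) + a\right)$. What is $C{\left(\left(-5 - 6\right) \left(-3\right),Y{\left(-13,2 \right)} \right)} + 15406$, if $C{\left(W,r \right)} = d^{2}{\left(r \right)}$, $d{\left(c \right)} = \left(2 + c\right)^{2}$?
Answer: $12003628127$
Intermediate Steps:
$Y{\left(y,a \right)} = y + 2 a + 2 y^{2}$ ($Y{\left(y,a \right)} = 2 y y + \left(\left(a + y\right) + a\right) = 2 y^{2} + \left(y + 2 a\right) = y + 2 a + 2 y^{2}$)
$C{\left(W,r \right)} = \left(2 + r\right)^{4}$ ($C{\left(W,r \right)} = \left(\left(2 + r\right)^{2}\right)^{2} = \left(2 + r\right)^{4}$)
$C{\left(\left(-5 - 6\right) \left(-3\right),Y{\left(-13,2 \right)} \right)} + 15406 = \left(2 + \left(-13 + 2 \cdot 2 + 2 \left(-13\right)^{2}\right)\right)^{4} + 15406 = \left(2 + \left(-13 + 4 + 2 \cdot 169\right)\right)^{4} + 15406 = \left(2 + \left(-13 + 4 + 338\right)\right)^{4} + 15406 = \left(2 + 329\right)^{4} + 15406 = 331^{4} + 15406 = 12003612721 + 15406 = 12003628127$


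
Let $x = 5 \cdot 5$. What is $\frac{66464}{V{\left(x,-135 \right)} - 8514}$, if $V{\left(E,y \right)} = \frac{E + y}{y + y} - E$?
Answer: $- \frac{897264}{115271} \approx -7.784$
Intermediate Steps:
$x = 25$
$V{\left(E,y \right)} = - E + \frac{E + y}{2 y}$ ($V{\left(E,y \right)} = \frac{E + y}{2 y} - E = - E + \frac{E + y}{2 y}$)
$\frac{66464}{V{\left(x,-135 \right)} - 8514} = \frac{66464}{\left(\frac{1}{2} - 25 + \frac{1}{2} \cdot 25 \frac{1}{-135}\right) - 8514} = \frac{66464}{\left(\frac{1}{2} - 25 + \frac{1}{2} \cdot 25 \left(- \frac{1}{135}\right)\right) - 8514} = \frac{66464}{\left(\frac{1}{2} - 25 - \frac{5}{54}\right) - 8514} = \frac{66464}{- \frac{664}{27} - 8514} = \frac{66464}{- \frac{230542}{27}} = 66464 \left(- \frac{27}{230542}\right) = - \frac{897264}{115271}$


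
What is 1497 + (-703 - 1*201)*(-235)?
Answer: 213937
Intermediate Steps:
1497 + (-703 - 1*201)*(-235) = 1497 + (-703 - 201)*(-235) = 1497 - 904*(-235) = 1497 + 212440 = 213937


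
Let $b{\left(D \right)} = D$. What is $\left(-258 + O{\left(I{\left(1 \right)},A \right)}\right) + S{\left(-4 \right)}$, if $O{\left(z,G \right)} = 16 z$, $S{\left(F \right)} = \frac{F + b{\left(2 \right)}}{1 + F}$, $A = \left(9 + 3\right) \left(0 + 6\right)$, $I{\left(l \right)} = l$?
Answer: $- \frac{724}{3} \approx -241.33$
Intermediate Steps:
$A = 72$ ($A = 12 \cdot 6 = 72$)
$S{\left(F \right)} = \frac{2 + F}{1 + F}$ ($S{\left(F \right)} = \frac{F + 2}{1 + F} = \frac{2 + F}{1 + F}$)
$\left(-258 + O{\left(I{\left(1 \right)},A \right)}\right) + S{\left(-4 \right)} = \left(-258 + 16 \cdot 1\right) + \frac{2 - 4}{1 - 4} = \left(-258 + 16\right) + \frac{1}{-3} \left(-2\right) = -242 - - \frac{2}{3} = -242 + \frac{2}{3} = - \frac{724}{3}$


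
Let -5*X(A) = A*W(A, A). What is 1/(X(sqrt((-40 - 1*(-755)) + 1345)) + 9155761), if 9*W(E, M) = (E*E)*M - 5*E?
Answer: 3/27185063 ≈ 1.1035e-7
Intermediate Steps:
W(E, M) = -5*E/9 + M*E**2/9 (W(E, M) = ((E*E)*M - 5*E)/9 = (E**2*M - 5*E)/9 = (M*E**2 - 5*E)/9 = (-5*E + M*E**2)/9 = -5*E/9 + M*E**2/9)
X(A) = -A**2*(-5 + A**2)/45 (X(A) = -A*A*(-5 + A*A)/9/5 = -A*A*(-5 + A**2)/9/5 = -A**2*(-5 + A**2)/45)
1/(X(sqrt((-40 - 1*(-755)) + 1345)) + 9155761) = 1/((sqrt((-40 - 1*(-755)) + 1345))**2*(5 - (sqrt((-40 - 1*(-755)) + 1345))**2)/45 + 9155761) = 1/((sqrt((-40 + 755) + 1345))**2*(5 - (sqrt((-40 + 755) + 1345))**2)/45 + 9155761) = 1/((sqrt(715 + 1345))**2*(5 - (sqrt(715 + 1345))**2)/45 + 9155761) = 1/((sqrt(2060))**2*(5 - (sqrt(2060))**2)/45 + 9155761) = 1/((2*sqrt(515))**2*(5 - (2*sqrt(515))**2)/45 + 9155761) = 1/((1/45)*2060*(5 - 1*2060) + 9155761) = 1/((1/45)*2060*(5 - 2060) + 9155761) = 1/((1/45)*2060*(-2055) + 9155761) = 1/(-282220/3 + 9155761) = 1/(27185063/3) = 3/27185063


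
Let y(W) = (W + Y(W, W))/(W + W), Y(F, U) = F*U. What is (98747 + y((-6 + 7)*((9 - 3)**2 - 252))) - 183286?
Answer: -169293/2 ≈ -84647.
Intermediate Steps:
y(W) = (W + W**2)/(2*W) (y(W) = (W + W*W)/(W + W) = (W + W**2)/((2*W)) = (W + W**2)*(1/(2*W)) = (W + W**2)/(2*W))
(98747 + y((-6 + 7)*((9 - 3)**2 - 252))) - 183286 = (98747 + (1/2 + ((-6 + 7)*((9 - 3)**2 - 252))/2)) - 183286 = (98747 + (1/2 + (1*(6**2 - 252))/2)) - 183286 = (98747 + (1/2 + (1*(36 - 252))/2)) - 183286 = (98747 + (1/2 + (1*(-216))/2)) - 183286 = (98747 + (1/2 + (1/2)*(-216))) - 183286 = (98747 + (1/2 - 108)) - 183286 = (98747 - 215/2) - 183286 = 197279/2 - 183286 = -169293/2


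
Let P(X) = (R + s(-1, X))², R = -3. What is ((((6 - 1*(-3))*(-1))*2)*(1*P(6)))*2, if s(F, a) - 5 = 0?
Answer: -144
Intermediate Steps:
s(F, a) = 5 (s(F, a) = 5 + 0 = 5)
P(X) = 4 (P(X) = (-3 + 5)² = 2² = 4)
((((6 - 1*(-3))*(-1))*2)*(1*P(6)))*2 = ((((6 - 1*(-3))*(-1))*2)*(1*4))*2 = ((((6 + 3)*(-1))*2)*4)*2 = (((9*(-1))*2)*4)*2 = (-9*2*4)*2 = -18*4*2 = -72*2 = -144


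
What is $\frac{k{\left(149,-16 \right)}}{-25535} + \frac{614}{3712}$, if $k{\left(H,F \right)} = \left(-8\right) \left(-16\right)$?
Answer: $\frac{7601677}{47392960} \approx 0.1604$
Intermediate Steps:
$k{\left(H,F \right)} = 128$
$\frac{k{\left(149,-16 \right)}}{-25535} + \frac{614}{3712} = \frac{128}{-25535} + \frac{614}{3712} = 128 \left(- \frac{1}{25535}\right) + 614 \cdot \frac{1}{3712} = - \frac{128}{25535} + \frac{307}{1856} = \frac{7601677}{47392960}$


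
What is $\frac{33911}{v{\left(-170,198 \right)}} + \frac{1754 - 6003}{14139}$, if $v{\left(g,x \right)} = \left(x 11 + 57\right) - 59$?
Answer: $\frac{470221805}{30766464} \approx 15.284$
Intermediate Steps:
$v{\left(g,x \right)} = -2 + 11 x$ ($v{\left(g,x \right)} = \left(11 x + 57\right) - 59 = \left(57 + 11 x\right) - 59 = -2 + 11 x$)
$\frac{33911}{v{\left(-170,198 \right)}} + \frac{1754 - 6003}{14139} = \frac{33911}{-2 + 11 \cdot 198} + \frac{1754 - 6003}{14139} = \frac{33911}{-2 + 2178} + \left(1754 - 6003\right) \frac{1}{14139} = \frac{33911}{2176} - \frac{4249}{14139} = \frac{470221805}{30766464}$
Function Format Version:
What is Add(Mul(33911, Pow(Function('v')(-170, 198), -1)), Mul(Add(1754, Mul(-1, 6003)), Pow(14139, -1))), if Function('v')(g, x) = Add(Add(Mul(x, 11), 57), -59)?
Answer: Rational(470221805, 30766464) ≈ 15.284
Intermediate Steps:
Function('v')(g, x) = Add(-2, Mul(11, x)) (Function('v')(g, x) = Add(Add(Mul(11, x), 57), -59) = Add(Add(57, Mul(11, x)), -59) = Add(-2, Mul(11, x)))
Add(Mul(33911, Pow(Function('v')(-170, 198), -1)), Mul(Add(1754, Mul(-1, 6003)), Pow(14139, -1))) = Add(Mul(33911, Pow(Add(-2, Mul(11, 198)), -1)), Mul(Add(1754, Mul(-1, 6003)), Pow(14139, -1))) = Add(Mul(33911, Pow(Add(-2, 2178), -1)), Mul(Add(1754, -6003), Rational(1, 14139))) = Add(Mul(33911, Pow(2176, -1)), Mul(-4249, Rational(1, 14139))) = Add(Mul(33911, Rational(1, 2176)), Rational(-4249, 14139)) = Add(Rational(33911, 2176), Rational(-4249, 14139)) = Rational(470221805, 30766464)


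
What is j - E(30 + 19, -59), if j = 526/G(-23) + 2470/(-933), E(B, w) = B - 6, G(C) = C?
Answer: -1470305/21459 ≈ -68.517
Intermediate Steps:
E(B, w) = -6 + B
j = -547568/21459 (j = 526/(-23) + 2470/(-933) = 526*(-1/23) + 2470*(-1/933) = -526/23 - 2470/933 = -547568/21459 ≈ -25.517)
j - E(30 + 19, -59) = -547568/21459 - (-6 + (30 + 19)) = -547568/21459 - (-6 + 49) = -547568/21459 - 1*43 = -547568/21459 - 43 = -1470305/21459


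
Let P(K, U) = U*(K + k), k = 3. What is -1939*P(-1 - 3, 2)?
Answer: 3878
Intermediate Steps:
P(K, U) = U*(3 + K) (P(K, U) = U*(K + 3) = U*(3 + K))
-1939*P(-1 - 3, 2) = -3878*(3 + (-1 - 3)) = -3878*(3 - 4) = -3878*(-1) = -1939*(-2) = 3878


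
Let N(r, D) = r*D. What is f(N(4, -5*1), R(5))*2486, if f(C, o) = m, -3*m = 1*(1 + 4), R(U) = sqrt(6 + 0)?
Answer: -12430/3 ≈ -4143.3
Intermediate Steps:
R(U) = sqrt(6)
m = -5/3 (m = -(1 + 4)/3 = -5/3 ≈ -1.6667)
N(r, D) = D*r
f(C, o) = -5/3
f(N(4, -5*1), R(5))*2486 = -5/3*2486 = -12430/3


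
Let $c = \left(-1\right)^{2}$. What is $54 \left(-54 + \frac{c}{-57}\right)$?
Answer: $- \frac{55422}{19} \approx -2916.9$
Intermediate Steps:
$c = 1$
$54 \left(-54 + \frac{c}{-57}\right) = 54 \left(-54 + 1 \frac{1}{-57}\right) = 54 \left(-54 + 1 \left(- \frac{1}{57}\right)\right) = 54 \left(-54 - \frac{1}{57}\right) = 54 \left(- \frac{3079}{57}\right) = - \frac{55422}{19}$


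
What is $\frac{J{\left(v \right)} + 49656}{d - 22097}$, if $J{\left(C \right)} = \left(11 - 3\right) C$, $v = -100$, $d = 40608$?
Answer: $\frac{48856}{18511} \approx 2.6393$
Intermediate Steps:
$J{\left(C \right)} = 8 C$ ($J{\left(C \right)} = \left(11 - 3\right) C = 8 C$)
$\frac{J{\left(v \right)} + 49656}{d - 22097} = \frac{8 \left(-100\right) + 49656}{40608 - 22097} = \frac{-800 + 49656}{18511} = 48856 \cdot \frac{1}{18511} = \frac{48856}{18511}$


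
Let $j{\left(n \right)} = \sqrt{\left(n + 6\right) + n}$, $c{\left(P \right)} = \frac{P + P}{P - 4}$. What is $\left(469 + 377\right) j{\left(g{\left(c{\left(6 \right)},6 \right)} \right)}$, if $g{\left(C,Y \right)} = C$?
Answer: $2538 \sqrt{2} \approx 3589.3$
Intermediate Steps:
$c{\left(P \right)} = \frac{2 P}{-4 + P}$
$j{\left(n \right)} = \sqrt{6 + 2 n}$ ($j{\left(n \right)} = \sqrt{\left(6 + n\right) + n} = \sqrt{6 + 2 n}$)
$\left(469 + 377\right) j{\left(g{\left(c{\left(6 \right)},6 \right)} \right)} = \left(469 + 377\right) \sqrt{6 + 2 \cdot 2 \cdot 6 \frac{1}{-4 + 6}} = 846 \sqrt{6 + 2 \cdot 2 \cdot 6 \cdot \frac{1}{2}} = 846 \sqrt{6 + 2 \cdot 6} = 846 \sqrt{6 + 12} = 846 \sqrt{18} = 846 \cdot 3 \sqrt{2} = 2538 \sqrt{2}$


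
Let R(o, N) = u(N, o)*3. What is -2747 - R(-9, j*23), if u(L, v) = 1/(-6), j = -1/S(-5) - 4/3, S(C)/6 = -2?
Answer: -5493/2 ≈ -2746.5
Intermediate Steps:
S(C) = -12 (S(C) = 6*(-2) = -12)
j = -5/4 (j = -1/(-12) - 4/3 = -1*(-1/12) - 4*1/3 = 1/12 - 4/3 = -5/4 ≈ -1.2500)
u(L, v) = -1/6
R(o, N) = -1/2 (R(o, N) = -1/6*3 = -1/2)
-2747 - R(-9, j*23) = -2747 - 1*(-1/2) = -2747 + 1/2 = -5493/2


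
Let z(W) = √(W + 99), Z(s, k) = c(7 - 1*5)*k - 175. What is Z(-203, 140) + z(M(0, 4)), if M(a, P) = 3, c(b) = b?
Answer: 105 + √102 ≈ 115.10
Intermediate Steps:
Z(s, k) = -175 + 2*k (Z(s, k) = (7 - 1*5)*k - 175 = (7 - 5)*k - 175 = 2*k - 175 = -175 + 2*k)
z(W) = √(99 + W)
Z(-203, 140) + z(M(0, 4)) = (-175 + 2*140) + √(99 + 3) = (-175 + 280) + √102 = 105 + √102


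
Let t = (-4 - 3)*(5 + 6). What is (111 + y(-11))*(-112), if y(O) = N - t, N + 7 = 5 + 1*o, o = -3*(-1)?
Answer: -21168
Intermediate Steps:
o = 3
t = -77 (t = -7*11 = -77)
N = 1 (N = -7 + (5 + 1*3) = -7 + (5 + 3) = -7 + 8 = 1)
y(O) = 78 (y(O) = 1 - 1*(-77) = 1 + 77 = 78)
(111 + y(-11))*(-112) = (111 + 78)*(-112) = 189*(-112) = -21168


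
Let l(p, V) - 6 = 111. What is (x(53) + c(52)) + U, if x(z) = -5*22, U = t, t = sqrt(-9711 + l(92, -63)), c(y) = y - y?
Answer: -110 + 3*I*sqrt(1066) ≈ -110.0 + 97.949*I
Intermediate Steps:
c(y) = 0
l(p, V) = 117 (l(p, V) = 6 + 111 = 117)
t = 3*I*sqrt(1066) (t = sqrt(-9711 + 117) = sqrt(-9594) = 3*I*sqrt(1066) ≈ 97.949*I)
U = 3*I*sqrt(1066) ≈ 97.949*I
x(z) = -110
(x(53) + c(52)) + U = (-110 + 0) + 3*I*sqrt(1066) = -110 + 3*I*sqrt(1066)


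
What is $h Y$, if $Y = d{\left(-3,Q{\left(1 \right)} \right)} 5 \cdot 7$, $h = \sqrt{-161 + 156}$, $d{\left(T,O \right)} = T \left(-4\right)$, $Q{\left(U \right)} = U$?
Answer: $420 i \sqrt{5} \approx 939.15 i$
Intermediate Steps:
$d{\left(T,O \right)} = - 4 T$
$h = i \sqrt{5}$ ($h = \sqrt{-5} = i \sqrt{5} \approx 2.2361 i$)
$Y = 420$ ($Y = \left(-4\right) \left(-3\right) 5 \cdot 7 = 12 \cdot 5 \cdot 7 = 60 \cdot 7 = 420$)
$h Y = i \sqrt{5} \cdot 420 = 420 i \sqrt{5}$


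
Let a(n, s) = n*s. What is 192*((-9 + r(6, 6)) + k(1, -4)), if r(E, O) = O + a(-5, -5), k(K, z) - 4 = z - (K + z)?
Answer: 4800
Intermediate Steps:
k(K, z) = 4 - K (k(K, z) = 4 + (z - (K + z)) = 4 + (z + (-K - z)) = 4 - K)
r(E, O) = 25 + O (r(E, O) = O - 5*(-5) = O + 25 = 25 + O)
192*((-9 + r(6, 6)) + k(1, -4)) = 192*((-9 + (25 + 6)) + (4 - 1*1)) = 192*((-9 + 31) + (4 - 1)) = 192*(22 + 3) = 192*25 = 4800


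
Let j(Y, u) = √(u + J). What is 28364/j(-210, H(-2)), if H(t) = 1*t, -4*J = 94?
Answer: -28364*I*√102/51 ≈ -5616.9*I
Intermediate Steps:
J = -47/2 (J = -¼*94 = -47/2 ≈ -23.500)
H(t) = t
j(Y, u) = √(-47/2 + u) (j(Y, u) = √(u - 47/2) = √(-47/2 + u))
28364/j(-210, H(-2)) = 28364/((√(-94 + 4*(-2))/2)) = 28364/((√(-94 - 8)/2)) = 28364/((√(-102)/2)) = 28364/(((I*√102)/2)) = 28364/((I*√102/2)) = 28364*(-I*√102/51) = -28364*I*√102/51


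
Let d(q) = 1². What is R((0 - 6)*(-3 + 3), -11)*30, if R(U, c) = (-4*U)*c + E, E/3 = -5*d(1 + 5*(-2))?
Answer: -450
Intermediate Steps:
d(q) = 1
E = -15 (E = 3*(-5*1) = 3*(-5) = -15)
R(U, c) = -15 - 4*U*c (R(U, c) = (-4*U)*c - 15 = -4*U*c - 15 = -15 - 4*U*c)
R((0 - 6)*(-3 + 3), -11)*30 = (-15 - 4*(0 - 6)*(-3 + 3)*(-11))*30 = (-15 - 4*(-6*0)*(-11))*30 = (-15 - 4*0*(-11))*30 = (-15 + 0)*30 = -15*30 = -450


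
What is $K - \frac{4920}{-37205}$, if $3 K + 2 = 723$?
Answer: $\frac{5367913}{22323} \approx 240.47$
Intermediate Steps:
$K = \frac{721}{3}$ ($K = - \frac{2}{3} + \frac{1}{3} \cdot 723 = - \frac{2}{3} + 241 = \frac{721}{3} \approx 240.33$)
$K - \frac{4920}{-37205} = \frac{721}{3} - \frac{4920}{-37205} = \frac{721}{3} - 4920 \left(- \frac{1}{37205}\right) = \frac{721}{3} - - \frac{984}{7441} = \frac{721}{3} + \frac{984}{7441} = \frac{5367913}{22323}$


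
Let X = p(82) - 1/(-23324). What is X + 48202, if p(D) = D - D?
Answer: 1124263449/23324 ≈ 48202.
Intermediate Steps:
p(D) = 0
X = 1/23324 (X = 0 - 1/(-23324) = 0 - 1*(-1/23324) = 0 + 1/23324 = 1/23324 ≈ 4.2874e-5)
X + 48202 = 1/23324 + 48202 = 1124263449/23324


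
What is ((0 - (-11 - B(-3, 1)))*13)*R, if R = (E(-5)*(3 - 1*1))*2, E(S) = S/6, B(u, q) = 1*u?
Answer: -1040/3 ≈ -346.67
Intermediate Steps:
B(u, q) = u
E(S) = S/6 (E(S) = S*(⅙) = S/6)
R = -10/3 (R = (((⅙)*(-5))*(3 - 1*1))*2 = -5*(3 - 1)/6*2 = -⅚*2*2 = -5/3*2 = -10/3 ≈ -3.3333)
((0 - (-11 - B(-3, 1)))*13)*R = ((0 - (-11 - 1*(-3)))*13)*(-10/3) = ((0 - (-11 + 3))*13)*(-10/3) = ((0 - 1*(-8))*13)*(-10/3) = ((0 + 8)*13)*(-10/3) = (8*13)*(-10/3) = 104*(-10/3) = -1040/3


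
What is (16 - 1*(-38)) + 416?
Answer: 470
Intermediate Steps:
(16 - 1*(-38)) + 416 = (16 + 38) + 416 = 54 + 416 = 470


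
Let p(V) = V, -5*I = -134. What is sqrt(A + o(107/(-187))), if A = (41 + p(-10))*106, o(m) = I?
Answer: 2*sqrt(20705)/5 ≈ 57.557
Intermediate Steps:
I = 134/5 (I = -1/5*(-134) = 134/5 ≈ 26.800)
o(m) = 134/5
A = 3286 (A = (41 - 10)*106 = 31*106 = 3286)
sqrt(A + o(107/(-187))) = sqrt(3286 + 134/5) = sqrt(16564/5) = 2*sqrt(20705)/5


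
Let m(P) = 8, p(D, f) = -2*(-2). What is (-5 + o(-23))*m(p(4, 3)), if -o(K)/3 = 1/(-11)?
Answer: -416/11 ≈ -37.818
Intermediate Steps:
p(D, f) = 4
o(K) = 3/11 (o(K) = -3/(-11) = -3*(-1/11) = 3/11)
(-5 + o(-23))*m(p(4, 3)) = (-5 + 3/11)*8 = -52/11*8 = -416/11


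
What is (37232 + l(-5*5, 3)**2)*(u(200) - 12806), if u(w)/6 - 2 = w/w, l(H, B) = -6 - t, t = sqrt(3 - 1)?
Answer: -476608760 - 153456*sqrt(2) ≈ -4.7683e+8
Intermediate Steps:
t = sqrt(2) ≈ 1.4142
l(H, B) = -6 - sqrt(2)
u(w) = 18 (u(w) = 12 + 6*(w/w) = 12 + 6*1 = 12 + 6 = 18)
(37232 + l(-5*5, 3)**2)*(u(200) - 12806) = (37232 + (-6 - sqrt(2))**2)*(18 - 12806) = (37232 + (-6 - sqrt(2))**2)*(-12788) = -476122816 - 12788*(-6 - sqrt(2))**2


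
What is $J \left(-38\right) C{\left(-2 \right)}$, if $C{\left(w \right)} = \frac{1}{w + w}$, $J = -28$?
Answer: $-266$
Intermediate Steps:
$C{\left(w \right)} = \frac{1}{2 w}$
$J \left(-38\right) C{\left(-2 \right)} = \left(-28\right) \left(-38\right) \frac{1}{2 \left(-2\right)} = 1064 \cdot \frac{1}{2} \left(- \frac{1}{2}\right) = 1064 \left(- \frac{1}{4}\right) = -266$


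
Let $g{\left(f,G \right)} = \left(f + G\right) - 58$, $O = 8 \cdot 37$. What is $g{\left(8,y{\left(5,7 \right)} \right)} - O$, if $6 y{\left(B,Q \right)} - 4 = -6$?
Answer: $- \frac{1039}{3} \approx -346.33$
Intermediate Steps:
$y{\left(B,Q \right)} = - \frac{1}{3}$ ($y{\left(B,Q \right)} = \frac{2}{3} + \frac{1}{6} \left(-6\right) = \frac{2}{3} - 1 = - \frac{1}{3}$)
$O = 296$
$g{\left(f,G \right)} = -58 + G + f$ ($g{\left(f,G \right)} = \left(G + f\right) - 58 = -58 + G + f$)
$g{\left(8,y{\left(5,7 \right)} \right)} - O = \left(-58 - \frac{1}{3} + 8\right) - 296 = - \frac{151}{3} - 296 = - \frac{1039}{3}$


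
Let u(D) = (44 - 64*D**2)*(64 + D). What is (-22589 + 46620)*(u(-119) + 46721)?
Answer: 1198931125651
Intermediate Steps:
(-22589 + 46620)*(u(-119) + 46721) = (-22589 + 46620)*((2816 - 4096*(-119)**2 - 64*(-119)**3 + 44*(-119)) + 46721) = 24031*((2816 - 4096*14161 - 64*(-1685159) - 5236) + 46721) = 24031*((2816 - 58003456 + 107850176 - 5236) + 46721) = 24031*(49844300 + 46721) = 24031*49891021 = 1198931125651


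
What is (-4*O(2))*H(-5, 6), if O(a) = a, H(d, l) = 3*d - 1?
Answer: 128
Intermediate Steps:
H(d, l) = -1 + 3*d
(-4*O(2))*H(-5, 6) = (-4*2)*(-1 + 3*(-5)) = -8*(-1 - 15) = -8*(-16) = 128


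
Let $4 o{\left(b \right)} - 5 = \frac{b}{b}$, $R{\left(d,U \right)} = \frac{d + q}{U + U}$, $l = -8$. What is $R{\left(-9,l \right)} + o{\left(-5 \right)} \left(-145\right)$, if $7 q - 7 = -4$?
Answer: $- \frac{6075}{28} \approx -216.96$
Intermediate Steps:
$q = \frac{3}{7}$ ($q = 1 + \frac{1}{7} \left(-4\right) = 1 - \frac{4}{7} = \frac{3}{7} \approx 0.42857$)
$R{\left(d,U \right)} = \frac{\frac{3}{7} + d}{2 U}$ ($R{\left(d,U \right)} = \frac{d + \frac{3}{7}}{U + U} = \frac{\frac{3}{7} + d}{2 U}$)
$o{\left(b \right)} = \frac{3}{2}$ ($o{\left(b \right)} = \frac{5}{4} + \frac{b \frac{1}{b}}{4} = \frac{5}{4} + \frac{1}{4} \cdot 1 = \frac{5}{4} + \frac{1}{4} = \frac{3}{2}$)
$R{\left(-9,l \right)} + o{\left(-5 \right)} \left(-145\right) = \frac{3 + 7 \left(-9\right)}{14 \left(-8\right)} + \frac{3}{2} \left(-145\right) = \frac{1}{14} \left(- \frac{1}{8}\right) \left(3 - 63\right) - \frac{435}{2} = \frac{1}{14} \left(- \frac{1}{8}\right) \left(-60\right) - \frac{435}{2} = \frac{15}{28} - \frac{435}{2} = - \frac{6075}{28}$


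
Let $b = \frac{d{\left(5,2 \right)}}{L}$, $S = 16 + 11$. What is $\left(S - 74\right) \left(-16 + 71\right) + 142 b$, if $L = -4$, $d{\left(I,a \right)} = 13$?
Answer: $- \frac{6093}{2} \approx -3046.5$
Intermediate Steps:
$S = 27$
$b = - \frac{13}{4}$ ($b = \frac{13}{-4} = 13 \left(- \frac{1}{4}\right) = - \frac{13}{4} \approx -3.25$)
$\left(S - 74\right) \left(-16 + 71\right) + 142 b = \left(27 - 74\right) \left(-16 + 71\right) + 142 \left(- \frac{13}{4}\right) = \left(-47\right) 55 - \frac{923}{2} = -2585 - \frac{923}{2} = - \frac{6093}{2}$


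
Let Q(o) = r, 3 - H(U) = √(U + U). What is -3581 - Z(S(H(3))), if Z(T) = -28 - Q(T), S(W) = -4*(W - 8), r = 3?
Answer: -3550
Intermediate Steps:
H(U) = 3 - √2*√U (H(U) = 3 - √(U + U) = 3 - √(2*U) = 3 - √2*√U)
Q(o) = 3
S(W) = 32 - 4*W (S(W) = -4*(-8 + W) = 32 - 4*W)
Z(T) = -31 (Z(T) = -28 - 1*3 = -28 - 3 = -31)
-3581 - Z(S(H(3))) = -3581 - 1*(-31) = -3581 + 31 = -3550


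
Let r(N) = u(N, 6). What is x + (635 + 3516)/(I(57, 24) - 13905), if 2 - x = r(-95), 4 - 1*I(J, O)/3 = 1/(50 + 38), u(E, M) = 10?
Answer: -10145984/1222587 ≈ -8.2988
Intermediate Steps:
I(J, O) = 1053/88 (I(J, O) = 12 - 3/(50 + 38) = 12 - 3/88 = 1053/88)
r(N) = 10
x = -8 (x = 2 - 1*10 = 2 - 10 = -8)
x + (635 + 3516)/(I(57, 24) - 13905) = -8 + (635 + 3516)/(1053/88 - 13905) = -8 + 4151/(-1222587/88) = -8 + 4151*(-88/1222587) = -8 - 365288/1222587 = -10145984/1222587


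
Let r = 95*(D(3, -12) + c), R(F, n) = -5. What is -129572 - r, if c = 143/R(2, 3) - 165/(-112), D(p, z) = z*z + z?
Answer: -15627915/112 ≈ -1.3954e+5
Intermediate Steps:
D(p, z) = z + z² (D(p, z) = z² + z = z + z²)
c = -15191/560 (c = 143/(-5) - 165/(-112) = 143*(-⅕) - 165*(-1/112) = -143/5 + 165/112 = -15191/560 ≈ -27.127)
r = 1115851/112 (r = 95*(-12*(1 - 12) - 15191/560) = 95*(-12*(-11) - 15191/560) = 95*(132 - 15191/560) = 95*(58729/560) = 1115851/112 ≈ 9963.0)
-129572 - r = -129572 - 1*1115851/112 = -129572 - 1115851/112 = -15627915/112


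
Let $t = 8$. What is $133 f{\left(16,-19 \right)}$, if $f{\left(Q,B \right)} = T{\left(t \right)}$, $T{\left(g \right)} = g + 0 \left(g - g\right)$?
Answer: $1064$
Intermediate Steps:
$T{\left(g \right)} = g$ ($T{\left(g \right)} = g + 0 \cdot 0 = g + 0 = g$)
$f{\left(Q,B \right)} = 8$
$133 f{\left(16,-19 \right)} = 133 \cdot 8 = 1064$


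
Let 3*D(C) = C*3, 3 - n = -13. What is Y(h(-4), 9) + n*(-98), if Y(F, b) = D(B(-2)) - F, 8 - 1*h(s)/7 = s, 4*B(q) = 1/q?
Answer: -13217/8 ≈ -1652.1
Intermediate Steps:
n = 16 (n = 3 - 1*(-13) = 3 + 13 = 16)
B(q) = 1/(4*q)
h(s) = 56 - 7*s
D(C) = C (D(C) = (C*3)/3 = (3*C)/3 = C)
Y(F, b) = -⅛ - F (Y(F, b) = (¼)/(-2) - F = (¼)*(-½) - F = -⅛ - F)
Y(h(-4), 9) + n*(-98) = (-⅛ - (56 - 7*(-4))) + 16*(-98) = (-⅛ - (56 + 28)) - 1568 = (-⅛ - 1*84) - 1568 = (-⅛ - 84) - 1568 = -673/8 - 1568 = -13217/8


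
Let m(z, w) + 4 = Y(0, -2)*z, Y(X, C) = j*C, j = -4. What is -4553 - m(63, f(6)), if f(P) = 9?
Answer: -5053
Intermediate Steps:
Y(X, C) = -4*C
m(z, w) = -4 + 8*z (m(z, w) = -4 + (-4*(-2))*z = -4 + 8*z)
-4553 - m(63, f(6)) = -4553 - (-4 + 8*63) = -4553 - (-4 + 504) = -4553 - 1*500 = -4553 - 500 = -5053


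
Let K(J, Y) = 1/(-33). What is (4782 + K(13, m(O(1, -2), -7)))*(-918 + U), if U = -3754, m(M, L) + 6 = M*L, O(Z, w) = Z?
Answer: -737264960/33 ≈ -2.2341e+7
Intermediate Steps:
m(M, L) = -6 + L*M (m(M, L) = -6 + M*L = -6 + L*M)
K(J, Y) = -1/33
(4782 + K(13, m(O(1, -2), -7)))*(-918 + U) = (4782 - 1/33)*(-918 - 3754) = (157805/33)*(-4672) = -737264960/33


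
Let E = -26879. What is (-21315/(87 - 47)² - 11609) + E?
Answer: -12320423/320 ≈ -38501.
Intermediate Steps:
(-21315/(87 - 47)² - 11609) + E = (-21315/(87 - 47)² - 11609) - 26879 = (-21315/(40²) - 11609) - 26879 = (-21315/1600 - 11609) - 26879 = (-21315*1/1600 - 11609) - 26879 = (-4263/320 - 11609) - 26879 = -3719143/320 - 26879 = -12320423/320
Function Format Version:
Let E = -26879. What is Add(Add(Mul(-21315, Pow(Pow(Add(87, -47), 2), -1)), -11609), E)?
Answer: Rational(-12320423, 320) ≈ -38501.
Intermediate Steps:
Add(Add(Mul(-21315, Pow(Pow(Add(87, -47), 2), -1)), -11609), E) = Add(Add(Mul(-21315, Pow(Pow(Add(87, -47), 2), -1)), -11609), -26879) = Add(Add(Mul(-21315, Pow(Pow(40, 2), -1)), -11609), -26879) = Add(Add(Mul(-21315, Pow(1600, -1)), -11609), -26879) = Add(Add(Mul(-21315, Rational(1, 1600)), -11609), -26879) = Add(Add(Rational(-4263, 320), -11609), -26879) = Add(Rational(-3719143, 320), -26879) = Rational(-12320423, 320)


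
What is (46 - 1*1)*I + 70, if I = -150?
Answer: -6680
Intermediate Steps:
(46 - 1*1)*I + 70 = (46 - 1*1)*(-150) + 70 = (46 - 1)*(-150) + 70 = 45*(-150) + 70 = -6750 + 70 = -6680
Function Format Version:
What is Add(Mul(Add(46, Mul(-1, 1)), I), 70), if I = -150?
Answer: -6680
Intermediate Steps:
Add(Mul(Add(46, Mul(-1, 1)), I), 70) = Add(Mul(Add(46, Mul(-1, 1)), -150), 70) = Add(Mul(Add(46, -1), -150), 70) = Add(Mul(45, -150), 70) = Add(-6750, 70) = -6680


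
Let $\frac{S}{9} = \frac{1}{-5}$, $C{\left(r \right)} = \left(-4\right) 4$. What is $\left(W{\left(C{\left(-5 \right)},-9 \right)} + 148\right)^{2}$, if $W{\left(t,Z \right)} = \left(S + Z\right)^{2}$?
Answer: $\frac{43771456}{625} \approx 70034.0$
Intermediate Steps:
$C{\left(r \right)} = -16$
$S = - \frac{9}{5}$ ($S = \frac{9}{-5} = 9 \left(- \frac{1}{5}\right) = - \frac{9}{5} \approx -1.8$)
$W{\left(t,Z \right)} = \left(- \frac{9}{5} + Z\right)^{2}$
$\left(W{\left(C{\left(-5 \right)},-9 \right)} + 148\right)^{2} = \left(\frac{\left(-9 + 5 \left(-9\right)\right)^{2}}{25} + 148\right)^{2} = \left(\frac{\left(-9 - 45\right)^{2}}{25} + 148\right)^{2} = \left(\frac{\left(-54\right)^{2}}{25} + 148\right)^{2} = \left(\frac{1}{25} \cdot 2916 + 148\right)^{2} = \left(\frac{2916}{25} + 148\right)^{2} = \left(\frac{6616}{25}\right)^{2} = \frac{43771456}{625}$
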